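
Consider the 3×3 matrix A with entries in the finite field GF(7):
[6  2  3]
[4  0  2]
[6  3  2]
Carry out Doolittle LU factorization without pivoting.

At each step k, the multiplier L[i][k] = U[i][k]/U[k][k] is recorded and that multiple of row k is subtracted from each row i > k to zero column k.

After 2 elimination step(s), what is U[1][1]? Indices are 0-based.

U[1][1] = 1

k=0: U[0][0]=6
  eliminate (1,0): mult=3, new row 1: (0, 1, 0); set L[1][0]=3
  eliminate (2,0): mult=1, new row 2: (0, 1, 6); set L[2][0]=1
k=1: U[1][1]=1
  eliminate (2,1): mult=1, new row 2: (0, 0, 6); set L[2][1]=1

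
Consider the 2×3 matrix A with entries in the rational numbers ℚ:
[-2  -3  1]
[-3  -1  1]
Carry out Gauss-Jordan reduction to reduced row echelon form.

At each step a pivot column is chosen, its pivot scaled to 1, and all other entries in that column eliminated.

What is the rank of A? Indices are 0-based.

pivot(0,0)=-2: scale R0 → (1, 3/2, -1/2)
  clear (1,0): R1 −= (-3)R0 → (0, 7/2, -1/2)
pivot(1,1)=7/2: scale R1 → (0, 1, -1/7)
  clear (0,1): R0 −= (3/2)R1 → (1, 0, -2/7)

rank = 2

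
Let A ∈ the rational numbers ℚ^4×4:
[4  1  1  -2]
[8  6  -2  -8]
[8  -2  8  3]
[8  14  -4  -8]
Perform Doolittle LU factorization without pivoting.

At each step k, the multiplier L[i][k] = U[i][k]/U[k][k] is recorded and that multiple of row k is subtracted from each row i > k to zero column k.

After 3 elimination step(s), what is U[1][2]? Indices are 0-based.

k=0: U[0][0]=4
  eliminate (1,0): mult=2, new row 1: (0, 4, -4, -4); set L[1][0]=2
  eliminate (2,0): mult=2, new row 2: (0, -4, 6, 7); set L[2][0]=2
  eliminate (3,0): mult=2, new row 3: (0, 12, -6, -4); set L[3][0]=2
k=1: U[1][1]=4
  eliminate (2,1): mult=-1, new row 2: (0, 0, 2, 3); set L[2][1]=-1
  eliminate (3,1): mult=3, new row 3: (0, 0, 6, 8); set L[3][1]=3
k=2: U[2][2]=2
  eliminate (3,2): mult=3, new row 3: (0, 0, 0, -1); set L[3][2]=3

U[1][2] = -4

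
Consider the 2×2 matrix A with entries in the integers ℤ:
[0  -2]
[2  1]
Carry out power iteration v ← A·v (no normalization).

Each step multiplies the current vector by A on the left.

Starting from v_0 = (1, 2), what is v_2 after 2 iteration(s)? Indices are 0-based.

v_2 = (-8, -4)

v_0 = (1, 2).
v_1 = A·v_0 = (-4, 4).
v_2 = A·v_1 = (-8, -4).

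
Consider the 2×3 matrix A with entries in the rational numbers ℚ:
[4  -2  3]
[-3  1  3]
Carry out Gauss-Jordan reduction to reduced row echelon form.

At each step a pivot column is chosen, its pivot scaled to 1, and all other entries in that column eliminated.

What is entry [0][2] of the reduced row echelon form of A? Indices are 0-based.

M[0][2] = -9/2

[1] R0 /= 4  ⇒  (1, -1/2, 3/4)
     R1 -= -3·R0  ⇒  (0, -1/2, 21/4)
[2] R1 /= -1/2  ⇒  (0, 1, -21/2)
     R0 -= -1/2·R1  ⇒  (1, 0, -9/2)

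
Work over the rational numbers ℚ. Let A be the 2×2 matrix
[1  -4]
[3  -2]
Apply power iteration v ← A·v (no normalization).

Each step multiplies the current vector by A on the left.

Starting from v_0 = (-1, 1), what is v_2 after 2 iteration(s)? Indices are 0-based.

v_2 = (15, -5)

v_0 = (-1, 1).
v_1 = A·v_0 = (-5, -5).
v_2 = A·v_1 = (15, -5).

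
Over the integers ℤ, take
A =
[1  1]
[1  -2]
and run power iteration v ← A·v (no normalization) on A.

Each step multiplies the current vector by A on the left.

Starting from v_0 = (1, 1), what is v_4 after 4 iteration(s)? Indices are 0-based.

v_0 = (1, 1).
v_1 = A·v_0 = (2, -1).
v_2 = A·v_1 = (1, 4).
v_3 = A·v_2 = (5, -7).
v_4 = A·v_3 = (-2, 19).

v_4 = (-2, 19)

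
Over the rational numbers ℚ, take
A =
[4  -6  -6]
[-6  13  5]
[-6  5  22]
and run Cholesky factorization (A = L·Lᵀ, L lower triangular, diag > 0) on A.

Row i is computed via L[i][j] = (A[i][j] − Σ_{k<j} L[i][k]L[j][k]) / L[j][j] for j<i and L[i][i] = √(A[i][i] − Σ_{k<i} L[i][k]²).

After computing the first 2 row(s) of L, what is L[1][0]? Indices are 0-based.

Step 1: L[0][0] = √(4) = 2.
  L[1][0] = (-6) / L[0][0] = -3.
Step 2: L[1][1] = √(4) = 2.

L[1][0] = -3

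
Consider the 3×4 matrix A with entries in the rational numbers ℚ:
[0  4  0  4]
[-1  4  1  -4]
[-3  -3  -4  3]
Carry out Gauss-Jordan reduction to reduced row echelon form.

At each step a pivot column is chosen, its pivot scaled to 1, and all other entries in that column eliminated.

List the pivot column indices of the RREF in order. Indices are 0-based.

pivot(0,0): swap R0↔R1
pivot(0,0)=-1: scale R0 → (1, -4, -1, 4)
  clear (2,0): R2 −= (-3)R0 → (0, -15, -7, 15)
pivot(1,1)=4: scale R1 → (0, 1, 0, 1)
  clear (0,1): R0 −= (-4)R1 → (1, 0, -1, 8)
  clear (2,1): R2 −= (-15)R1 → (0, 0, -7, 30)
pivot(2,2)=-7: scale R2 → (0, 0, 1, -30/7)
  clear (0,2): R0 −= (-1)R2 → (1, 0, 0, 26/7)

pivot columns: 0, 1, 2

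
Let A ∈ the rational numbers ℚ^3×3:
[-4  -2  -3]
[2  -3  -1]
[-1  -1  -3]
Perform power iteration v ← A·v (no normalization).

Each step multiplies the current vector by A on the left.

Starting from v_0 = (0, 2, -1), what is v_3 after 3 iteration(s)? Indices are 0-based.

v_3 = (-77, -17, -32)

v_0 = (0, 2, -1).
v_1 = A·v_0 = (-1, -5, 1).
v_2 = A·v_1 = (11, 12, 3).
v_3 = A·v_2 = (-77, -17, -32).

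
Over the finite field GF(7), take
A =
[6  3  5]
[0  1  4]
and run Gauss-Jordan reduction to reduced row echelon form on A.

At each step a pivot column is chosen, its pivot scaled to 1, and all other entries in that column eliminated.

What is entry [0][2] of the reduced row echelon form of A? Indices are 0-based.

M[0][2] = 0

[1] R0 /= 6  ⇒  (1, 4, 2)
[2] R1 /= 1  ⇒  (0, 1, 4)
     R0 -= 4·R1  ⇒  (1, 0, 0)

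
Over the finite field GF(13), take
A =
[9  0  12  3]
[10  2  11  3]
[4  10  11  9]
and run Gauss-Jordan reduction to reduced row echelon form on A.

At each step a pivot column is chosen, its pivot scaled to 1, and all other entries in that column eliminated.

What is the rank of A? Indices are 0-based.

rank = 3

pivot(0,0)=9: scale R0 → (1, 0, 10, 9)
  clear (1,0): R1 −= (10)R0 → (0, 2, 2, 4)
  clear (2,0): R2 −= (4)R0 → (0, 10, 10, 12)
pivot(1,1)=2: scale R1 → (0, 1, 1, 2)
  clear (2,1): R2 −= (10)R1 → (0, 0, 0, 5)
col 2: no nonzero at/below row 2; advance.
pivot(2,3)=5: scale R2 → (0, 0, 0, 1)
  clear (0,3): R0 −= (9)R2 → (1, 0, 10, 0)
  clear (1,3): R1 −= (2)R2 → (0, 1, 1, 0)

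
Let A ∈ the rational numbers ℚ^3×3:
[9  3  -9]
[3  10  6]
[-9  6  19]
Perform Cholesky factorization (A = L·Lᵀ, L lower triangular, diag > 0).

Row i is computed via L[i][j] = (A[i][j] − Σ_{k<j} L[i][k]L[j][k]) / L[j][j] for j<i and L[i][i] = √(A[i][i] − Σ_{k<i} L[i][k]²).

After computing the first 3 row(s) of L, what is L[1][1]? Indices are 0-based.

Step 1: L[0][0] = √(9) = 3.
  L[1][0] = (3) / L[0][0] = 1.
Step 2: L[1][1] = √(9) = 3.
  L[2][0] = (-9) / L[0][0] = -3.
  L[2][1] = (9) / L[1][1] = 3.
Step 3: L[2][2] = √(1) = 1.

L[1][1] = 3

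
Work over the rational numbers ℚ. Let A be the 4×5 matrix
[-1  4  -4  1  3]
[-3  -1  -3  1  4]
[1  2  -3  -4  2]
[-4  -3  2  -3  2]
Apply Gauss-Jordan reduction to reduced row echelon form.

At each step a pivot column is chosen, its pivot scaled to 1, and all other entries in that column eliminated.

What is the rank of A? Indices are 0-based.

step 1: normalize row 0 (÷-1) = (1, -4, 4, -1, -3)
  row 1: subtract -3×row0 = (0, -13, 9, -2, -5)
  row 2: subtract 1×row0 = (0, 6, -7, -3, 5)
  row 3: subtract -4×row0 = (0, -19, 18, -7, -10)
step 2: normalize row 1 (÷-13) = (0, 1, -9/13, 2/13, 5/13)
  row 0: subtract -4×row1 = (1, 0, 16/13, -5/13, -19/13)
  row 2: subtract 6×row1 = (0, 0, -37/13, -51/13, 35/13)
  row 3: subtract -19×row1 = (0, 0, 63/13, -53/13, -35/13)
step 3: normalize row 2 (÷-37/13) = (0, 0, 1, 51/37, -35/37)
  row 0: subtract 16/13×row2 = (1, 0, 0, -77/37, -11/37)
  row 1: subtract -9/13×row2 = (0, 1, 0, 41/37, -10/37)
  row 3: subtract 63/13×row2 = (0, 0, 0, -398/37, 70/37)
step 4: normalize row 3 (÷-398/37) = (0, 0, 0, 1, -35/199)
  row 0: subtract -77/37×row3 = (1, 0, 0, 0, -132/199)
  row 1: subtract 41/37×row3 = (0, 1, 0, 0, -15/199)
  row 2: subtract 51/37×row3 = (0, 0, 1, 0, -140/199)

rank = 4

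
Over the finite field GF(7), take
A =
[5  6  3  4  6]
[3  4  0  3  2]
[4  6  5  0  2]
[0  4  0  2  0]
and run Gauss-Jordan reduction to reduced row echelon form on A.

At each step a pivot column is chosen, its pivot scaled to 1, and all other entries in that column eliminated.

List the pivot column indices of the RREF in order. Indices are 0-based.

pivot(0,0)=5: scale R0 → (1, 4, 2, 5, 4)
  clear (1,0): R1 −= (3)R0 → (0, 6, 1, 2, 4)
  clear (2,0): R2 −= (4)R0 → (0, 4, 4, 1, 0)
pivot(1,1)=6: scale R1 → (0, 1, 6, 5, 3)
  clear (0,1): R0 −= (4)R1 → (1, 0, 6, 6, 6)
  clear (2,1): R2 −= (4)R1 → (0, 0, 1, 2, 2)
  clear (3,1): R3 −= (4)R1 → (0, 0, 4, 3, 2)
pivot(2,2)=1: scale R2 → (0, 0, 1, 2, 2)
  clear (0,2): R0 −= (6)R2 → (1, 0, 0, 1, 1)
  clear (1,2): R1 −= (6)R2 → (0, 1, 0, 0, 5)
  clear (3,2): R3 −= (4)R2 → (0, 0, 0, 2, 1)
pivot(3,3)=2: scale R3 → (0, 0, 0, 1, 4)
  clear (0,3): R0 −= (1)R3 → (1, 0, 0, 0, 4)
  clear (2,3): R2 −= (2)R3 → (0, 0, 1, 0, 1)

pivot columns: 0, 1, 2, 3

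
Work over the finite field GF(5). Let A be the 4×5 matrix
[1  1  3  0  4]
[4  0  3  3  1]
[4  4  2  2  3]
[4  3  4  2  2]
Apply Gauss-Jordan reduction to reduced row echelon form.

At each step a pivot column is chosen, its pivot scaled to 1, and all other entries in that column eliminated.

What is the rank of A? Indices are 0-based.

rank = 4

pivot(0,0)=1: scale R0 → (1, 1, 3, 0, 4)
  clear (1,0): R1 −= (4)R0 → (0, 1, 1, 3, 0)
  clear (2,0): R2 −= (4)R0 → (0, 0, 0, 2, 2)
  clear (3,0): R3 −= (4)R0 → (0, 4, 2, 2, 1)
pivot(1,1)=1: scale R1 → (0, 1, 1, 3, 0)
  clear (0,1): R0 −= (1)R1 → (1, 0, 2, 2, 4)
  clear (3,1): R3 −= (4)R1 → (0, 0, 3, 0, 1)
pivot(2,2): swap R2↔R3
pivot(2,2)=3: scale R2 → (0, 0, 1, 0, 2)
  clear (0,2): R0 −= (2)R2 → (1, 0, 0, 2, 0)
  clear (1,2): R1 −= (1)R2 → (0, 1, 0, 3, 3)
pivot(3,3)=2: scale R3 → (0, 0, 0, 1, 1)
  clear (0,3): R0 −= (2)R3 → (1, 0, 0, 0, 3)
  clear (1,3): R1 −= (3)R3 → (0, 1, 0, 0, 0)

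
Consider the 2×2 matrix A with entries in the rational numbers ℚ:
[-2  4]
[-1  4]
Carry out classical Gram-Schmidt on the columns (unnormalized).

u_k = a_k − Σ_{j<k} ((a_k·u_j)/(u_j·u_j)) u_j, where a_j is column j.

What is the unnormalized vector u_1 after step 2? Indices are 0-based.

Step 1: u_0 = a_0 = (-2, -1).
Step 2: u_1 = a_1 − (-12/5)·u_0 = (-4/5, 8/5).

u_1 = (-4/5, 8/5)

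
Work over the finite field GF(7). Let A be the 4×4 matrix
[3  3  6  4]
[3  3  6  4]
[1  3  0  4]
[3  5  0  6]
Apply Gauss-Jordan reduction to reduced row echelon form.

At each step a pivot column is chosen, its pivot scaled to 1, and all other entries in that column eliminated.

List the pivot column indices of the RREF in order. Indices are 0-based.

[1] R0 /= 3  ⇒  (1, 1, 2, 6)
     R1 -= 3·R0  ⇒  (0, 0, 0, 0)
     R2 -= 1·R0  ⇒  (0, 2, 5, 5)
     R3 -= 3·R0  ⇒  (0, 2, 1, 2)
[2] R1 <-> R2
[2] R1 /= 2  ⇒  (0, 1, 6, 6)
     R0 -= 1·R1  ⇒  (1, 0, 3, 0)
     R3 -= 2·R1  ⇒  (0, 0, 3, 4)
[3] R2 <-> R3
[3] R2 /= 3  ⇒  (0, 0, 1, 6)
     R0 -= 3·R2  ⇒  (1, 0, 0, 3)
     R1 -= 6·R2  ⇒  (0, 1, 0, 5)
column 3 empty below row 3

pivot columns: 0, 1, 2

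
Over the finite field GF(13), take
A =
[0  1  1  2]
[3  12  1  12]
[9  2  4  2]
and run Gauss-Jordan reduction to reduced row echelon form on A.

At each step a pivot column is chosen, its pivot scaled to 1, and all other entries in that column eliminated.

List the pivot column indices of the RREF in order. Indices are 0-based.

[1] R0 <-> R1
[1] R0 /= 3  ⇒  (1, 4, 9, 4)
     R2 -= 9·R0  ⇒  (0, 5, 1, 5)
[2] R1 /= 1  ⇒  (0, 1, 1, 2)
     R0 -= 4·R1  ⇒  (1, 0, 5, 9)
     R2 -= 5·R1  ⇒  (0, 0, 9, 8)
[3] R2 /= 9  ⇒  (0, 0, 1, 11)
     R0 -= 5·R2  ⇒  (1, 0, 0, 6)
     R1 -= 1·R2  ⇒  (0, 1, 0, 4)

pivot columns: 0, 1, 2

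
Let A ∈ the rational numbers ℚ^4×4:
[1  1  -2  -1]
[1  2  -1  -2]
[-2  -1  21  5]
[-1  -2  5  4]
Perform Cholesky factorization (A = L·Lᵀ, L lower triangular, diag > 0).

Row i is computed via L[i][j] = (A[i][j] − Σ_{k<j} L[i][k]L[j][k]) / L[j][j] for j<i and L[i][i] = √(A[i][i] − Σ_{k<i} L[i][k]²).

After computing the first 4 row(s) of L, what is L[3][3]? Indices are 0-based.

Step 1: L[0][0] = √(1) = 1.
  L[1][0] = (1) / L[0][0] = 1.
Step 2: L[1][1] = √(1) = 1.
  L[2][0] = (-2) / L[0][0] = -2.
  L[2][1] = (1) / L[1][1] = 1.
Step 3: L[2][2] = √(16) = 4.
  L[3][0] = (-1) / L[0][0] = -1.
  L[3][1] = (-1) / L[1][1] = -1.
  L[3][2] = (4) / L[2][2] = 1.
Step 4: L[3][3] = √(1) = 1.

L[3][3] = 1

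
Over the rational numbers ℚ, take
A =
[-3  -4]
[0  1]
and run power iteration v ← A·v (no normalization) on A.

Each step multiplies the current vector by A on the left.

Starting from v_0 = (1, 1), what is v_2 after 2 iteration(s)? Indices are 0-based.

v_0 = (1, 1).
v_1 = A·v_0 = (-7, 1).
v_2 = A·v_1 = (17, 1).

v_2 = (17, 1)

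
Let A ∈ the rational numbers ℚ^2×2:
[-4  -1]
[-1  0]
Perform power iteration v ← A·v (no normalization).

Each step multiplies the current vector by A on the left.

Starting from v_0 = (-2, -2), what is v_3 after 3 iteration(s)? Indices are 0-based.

v_3 = (178, 42)

v_0 = (-2, -2).
v_1 = A·v_0 = (10, 2).
v_2 = A·v_1 = (-42, -10).
v_3 = A·v_2 = (178, 42).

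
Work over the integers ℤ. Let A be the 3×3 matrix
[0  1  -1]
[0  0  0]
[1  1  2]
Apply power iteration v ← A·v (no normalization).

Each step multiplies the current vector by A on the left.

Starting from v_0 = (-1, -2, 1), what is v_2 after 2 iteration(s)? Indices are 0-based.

v_2 = (1, 0, -5)

v_0 = (-1, -2, 1).
v_1 = A·v_0 = (-3, 0, -1).
v_2 = A·v_1 = (1, 0, -5).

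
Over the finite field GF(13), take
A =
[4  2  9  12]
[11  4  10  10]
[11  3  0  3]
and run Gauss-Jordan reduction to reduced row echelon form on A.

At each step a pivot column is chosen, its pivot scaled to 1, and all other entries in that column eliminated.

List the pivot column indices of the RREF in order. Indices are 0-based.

[1] R0 /= 4  ⇒  (1, 7, 12, 3)
     R1 -= 11·R0  ⇒  (0, 5, 8, 3)
     R2 -= 11·R0  ⇒  (0, 4, 11, 9)
[2] R1 /= 5  ⇒  (0, 1, 12, 11)
     R0 -= 7·R1  ⇒  (1, 0, 6, 4)
     R2 -= 4·R1  ⇒  (0, 0, 2, 4)
[3] R2 /= 2  ⇒  (0, 0, 1, 2)
     R0 -= 6·R2  ⇒  (1, 0, 0, 5)
     R1 -= 12·R2  ⇒  (0, 1, 0, 0)

pivot columns: 0, 1, 2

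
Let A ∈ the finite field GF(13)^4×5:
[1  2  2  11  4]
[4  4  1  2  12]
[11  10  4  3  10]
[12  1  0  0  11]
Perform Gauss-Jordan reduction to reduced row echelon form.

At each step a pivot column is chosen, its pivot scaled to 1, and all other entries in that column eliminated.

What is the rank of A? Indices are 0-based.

rank = 4

[1] R0 /= 1  ⇒  (1, 2, 2, 11, 4)
     R1 -= 4·R0  ⇒  (0, 9, 6, 10, 9)
     R2 -= 11·R0  ⇒  (0, 1, 8, 12, 5)
     R3 -= 12·R0  ⇒  (0, 3, 2, 11, 2)
[2] R1 /= 9  ⇒  (0, 1, 5, 4, 1)
     R0 -= 2·R1  ⇒  (1, 0, 5, 3, 2)
     R2 -= 1·R1  ⇒  (0, 0, 3, 8, 4)
     R3 -= 3·R1  ⇒  (0, 0, 0, 12, 12)
[3] R2 /= 3  ⇒  (0, 0, 1, 7, 10)
     R0 -= 5·R2  ⇒  (1, 0, 0, 7, 4)
     R1 -= 5·R2  ⇒  (0, 1, 0, 8, 3)
[4] R3 /= 12  ⇒  (0, 0, 0, 1, 1)
     R0 -= 7·R3  ⇒  (1, 0, 0, 0, 10)
     R1 -= 8·R3  ⇒  (0, 1, 0, 0, 8)
     R2 -= 7·R3  ⇒  (0, 0, 1, 0, 3)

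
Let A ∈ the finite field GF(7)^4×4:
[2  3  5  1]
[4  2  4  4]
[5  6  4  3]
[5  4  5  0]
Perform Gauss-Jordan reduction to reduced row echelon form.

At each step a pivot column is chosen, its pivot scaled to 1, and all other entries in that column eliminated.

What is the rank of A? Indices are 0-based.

[1] R0 /= 2  ⇒  (1, 5, 6, 4)
     R1 -= 4·R0  ⇒  (0, 3, 1, 2)
     R2 -= 5·R0  ⇒  (0, 2, 2, 4)
     R3 -= 5·R0  ⇒  (0, 0, 3, 1)
[2] R1 /= 3  ⇒  (0, 1, 5, 3)
     R0 -= 5·R1  ⇒  (1, 0, 2, 3)
     R2 -= 2·R1  ⇒  (0, 0, 6, 5)
[3] R2 /= 6  ⇒  (0, 0, 1, 2)
     R0 -= 2·R2  ⇒  (1, 0, 0, 6)
     R1 -= 5·R2  ⇒  (0, 1, 0, 0)
     R3 -= 3·R2  ⇒  (0, 0, 0, 2)
[4] R3 /= 2  ⇒  (0, 0, 0, 1)
     R0 -= 6·R3  ⇒  (1, 0, 0, 0)
     R2 -= 2·R3  ⇒  (0, 0, 1, 0)

rank = 4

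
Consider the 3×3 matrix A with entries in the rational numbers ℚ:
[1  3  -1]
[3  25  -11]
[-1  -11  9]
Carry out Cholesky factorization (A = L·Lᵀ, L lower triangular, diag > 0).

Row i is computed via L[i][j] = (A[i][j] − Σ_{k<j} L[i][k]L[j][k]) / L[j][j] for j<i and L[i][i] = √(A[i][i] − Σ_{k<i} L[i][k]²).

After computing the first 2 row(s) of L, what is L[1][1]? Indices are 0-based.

Step 1: L[0][0] = √(1) = 1.
  L[1][0] = (3) / L[0][0] = 3.
Step 2: L[1][1] = √(16) = 4.

L[1][1] = 4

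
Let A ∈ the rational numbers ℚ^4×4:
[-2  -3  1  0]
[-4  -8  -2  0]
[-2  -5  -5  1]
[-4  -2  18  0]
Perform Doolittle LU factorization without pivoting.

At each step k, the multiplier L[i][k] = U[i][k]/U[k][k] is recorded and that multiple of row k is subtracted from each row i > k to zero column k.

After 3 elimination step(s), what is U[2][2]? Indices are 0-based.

U[2][2] = -2

[col 0] pivot -2
  R1 -= 2*R0 → (0, -2, -4, 0)  (L[1][0] := 2)
  R2 -= 1*R0 → (0, -2, -6, 1)  (L[2][0] := 1)
  R3 -= 2*R0 → (0, 4, 16, 0)  (L[3][0] := 2)
[col 1] pivot -2
  R2 -= 1*R1 → (0, 0, -2, 1)  (L[2][1] := 1)
  R3 -= -2*R1 → (0, 0, 8, 0)  (L[3][1] := -2)
[col 2] pivot -2
  R3 -= -4*R2 → (0, 0, 0, 4)  (L[3][2] := -4)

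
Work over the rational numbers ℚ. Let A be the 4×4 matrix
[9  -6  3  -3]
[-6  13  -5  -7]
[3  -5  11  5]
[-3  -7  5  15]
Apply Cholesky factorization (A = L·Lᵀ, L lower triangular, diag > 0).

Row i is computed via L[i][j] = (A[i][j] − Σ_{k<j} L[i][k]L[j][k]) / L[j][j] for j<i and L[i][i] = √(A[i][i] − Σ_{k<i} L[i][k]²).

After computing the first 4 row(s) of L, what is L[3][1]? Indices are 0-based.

Step 1: L[0][0] = √(9) = 3.
  L[1][0] = (-6) / L[0][0] = -2.
Step 2: L[1][1] = √(9) = 3.
  L[2][0] = (3) / L[0][0] = 1.
  L[2][1] = (-3) / L[1][1] = -1.
Step 3: L[2][2] = √(9) = 3.
  L[3][0] = (-3) / L[0][0] = -1.
  L[3][1] = (-9) / L[1][1] = -3.
  L[3][2] = (3) / L[2][2] = 1.
Step 4: L[3][3] = √(4) = 2.

L[3][1] = -3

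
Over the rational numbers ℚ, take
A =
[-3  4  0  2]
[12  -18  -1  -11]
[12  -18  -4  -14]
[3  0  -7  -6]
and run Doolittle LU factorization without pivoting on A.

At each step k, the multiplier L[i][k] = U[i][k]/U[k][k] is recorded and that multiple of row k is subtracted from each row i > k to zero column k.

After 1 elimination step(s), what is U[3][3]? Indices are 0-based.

U[3][3] = -4

[col 0] pivot -3
  R1 -= -4*R0 → (0, -2, -1, -3)  (L[1][0] := -4)
  R2 -= -4*R0 → (0, -2, -4, -6)  (L[2][0] := -4)
  R3 -= -1*R0 → (0, 4, -7, -4)  (L[3][0] := -1)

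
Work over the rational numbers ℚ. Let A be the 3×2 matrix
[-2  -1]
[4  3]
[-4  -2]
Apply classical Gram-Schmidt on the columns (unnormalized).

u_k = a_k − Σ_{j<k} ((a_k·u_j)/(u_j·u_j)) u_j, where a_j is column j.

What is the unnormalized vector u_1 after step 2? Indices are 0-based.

Step 1: u_0 = a_0 = (-2, 4, -4).
Step 2: u_1 = a_1 − (11/18)·u_0 = (2/9, 5/9, 4/9).

u_1 = (2/9, 5/9, 4/9)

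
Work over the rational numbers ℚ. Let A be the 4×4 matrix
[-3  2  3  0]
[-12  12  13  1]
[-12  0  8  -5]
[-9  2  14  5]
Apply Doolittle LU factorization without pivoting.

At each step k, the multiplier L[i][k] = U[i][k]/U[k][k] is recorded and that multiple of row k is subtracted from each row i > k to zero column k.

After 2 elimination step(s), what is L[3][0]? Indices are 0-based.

k=0: U[0][0]=-3
  eliminate (1,0): mult=4, new row 1: (0, 4, 1, 1); set L[1][0]=4
  eliminate (2,0): mult=4, new row 2: (0, -8, -4, -5); set L[2][0]=4
  eliminate (3,0): mult=3, new row 3: (0, -4, 5, 5); set L[3][0]=3
k=1: U[1][1]=4
  eliminate (2,1): mult=-2, new row 2: (0, 0, -2, -3); set L[2][1]=-2
  eliminate (3,1): mult=-1, new row 3: (0, 0, 6, 6); set L[3][1]=-1

L[3][0] = 3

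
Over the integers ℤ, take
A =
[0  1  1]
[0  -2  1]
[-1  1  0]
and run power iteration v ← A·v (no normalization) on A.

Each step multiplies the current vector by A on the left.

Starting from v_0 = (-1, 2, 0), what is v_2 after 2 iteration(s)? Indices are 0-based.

v_0 = (-1, 2, 0).
v_1 = A·v_0 = (2, -4, 3).
v_2 = A·v_1 = (-1, 11, -6).

v_2 = (-1, 11, -6)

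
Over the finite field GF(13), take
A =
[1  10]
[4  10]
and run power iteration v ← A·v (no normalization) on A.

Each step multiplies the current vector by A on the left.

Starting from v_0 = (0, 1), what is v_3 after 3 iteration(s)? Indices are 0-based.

v_3 = (2, 7)

v_0 = (0, 1).
v_1 = A·v_0 = (10, 10).
v_2 = A·v_1 = (6, 10).
v_3 = A·v_2 = (2, 7).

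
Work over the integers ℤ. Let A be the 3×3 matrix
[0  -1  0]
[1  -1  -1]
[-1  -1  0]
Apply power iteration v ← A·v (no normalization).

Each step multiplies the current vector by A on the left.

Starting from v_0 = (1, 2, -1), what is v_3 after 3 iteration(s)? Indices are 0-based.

v_0 = (1, 2, -1).
v_1 = A·v_0 = (-2, 0, -3).
v_2 = A·v_1 = (0, 1, 2).
v_3 = A·v_2 = (-1, -3, -1).

v_3 = (-1, -3, -1)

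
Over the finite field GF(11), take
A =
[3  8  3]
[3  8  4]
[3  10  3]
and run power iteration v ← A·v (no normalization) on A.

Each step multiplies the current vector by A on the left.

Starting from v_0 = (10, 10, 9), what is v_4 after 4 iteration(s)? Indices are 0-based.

v_4 = (9, 0, 5)

v_0 = (10, 10, 9).
v_1 = A·v_0 = (5, 3, 3).
v_2 = A·v_1 = (4, 7, 10).
v_3 = A·v_2 = (10, 9, 2).
v_4 = A·v_3 = (9, 0, 5).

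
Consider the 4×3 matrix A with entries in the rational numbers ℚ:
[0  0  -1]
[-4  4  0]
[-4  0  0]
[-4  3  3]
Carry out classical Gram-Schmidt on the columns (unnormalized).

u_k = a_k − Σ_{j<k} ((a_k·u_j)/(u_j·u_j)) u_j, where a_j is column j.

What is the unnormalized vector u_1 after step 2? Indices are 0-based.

u_1 = (0, 5/3, -7/3, 2/3)

Step 1: u_0 = a_0 = (0, -4, -4, -4).
Step 2: u_1 = a_1 − (-7/12)·u_0 = (0, 5/3, -7/3, 2/3).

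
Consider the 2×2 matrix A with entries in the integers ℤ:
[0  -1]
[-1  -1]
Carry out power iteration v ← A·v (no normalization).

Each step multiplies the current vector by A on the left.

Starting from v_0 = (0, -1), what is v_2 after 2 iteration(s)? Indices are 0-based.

v_2 = (-1, -2)

v_0 = (0, -1).
v_1 = A·v_0 = (1, 1).
v_2 = A·v_1 = (-1, -2).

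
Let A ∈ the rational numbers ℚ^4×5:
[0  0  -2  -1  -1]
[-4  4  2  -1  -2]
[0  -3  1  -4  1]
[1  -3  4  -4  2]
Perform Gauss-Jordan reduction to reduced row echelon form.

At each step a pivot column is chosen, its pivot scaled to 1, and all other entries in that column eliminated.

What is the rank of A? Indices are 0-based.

rank = 4

pivot(0,0): swap R0↔R1
pivot(0,0)=-4: scale R0 → (1, -1, -1/2, 1/4, 1/2)
  clear (3,0): R3 −= (1)R0 → (0, -2, 9/2, -17/4, 3/2)
pivot(1,1): swap R1↔R2
pivot(1,1)=-3: scale R1 → (0, 1, -1/3, 4/3, -1/3)
  clear (0,1): R0 −= (-1)R1 → (1, 0, -5/6, 19/12, 1/6)
  clear (3,1): R3 −= (-2)R1 → (0, 0, 23/6, -19/12, 5/6)
pivot(2,2)=-2: scale R2 → (0, 0, 1, 1/2, 1/2)
  clear (0,2): R0 −= (-5/6)R2 → (1, 0, 0, 2, 7/12)
  clear (1,2): R1 −= (-1/3)R2 → (0, 1, 0, 3/2, -1/6)
  clear (3,2): R3 −= (23/6)R2 → (0, 0, 0, -7/2, -13/12)
pivot(3,3)=-7/2: scale R3 → (0, 0, 0, 1, 13/42)
  clear (0,3): R0 −= (2)R3 → (1, 0, 0, 0, -1/28)
  clear (1,3): R1 −= (3/2)R3 → (0, 1, 0, 0, -53/84)
  clear (2,3): R2 −= (1/2)R3 → (0, 0, 1, 0, 29/84)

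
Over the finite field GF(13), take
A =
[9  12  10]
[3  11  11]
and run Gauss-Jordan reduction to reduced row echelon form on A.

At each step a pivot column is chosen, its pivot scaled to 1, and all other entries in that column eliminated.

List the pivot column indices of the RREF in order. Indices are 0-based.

pivot columns: 0, 1

pivot(0,0)=9: scale R0 → (1, 10, 4)
  clear (1,0): R1 −= (3)R0 → (0, 7, 12)
pivot(1,1)=7: scale R1 → (0, 1, 11)
  clear (0,1): R0 −= (10)R1 → (1, 0, 11)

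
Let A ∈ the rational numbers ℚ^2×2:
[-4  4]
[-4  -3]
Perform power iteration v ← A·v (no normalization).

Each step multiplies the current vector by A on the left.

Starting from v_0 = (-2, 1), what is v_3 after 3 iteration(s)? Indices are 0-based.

v_0 = (-2, 1).
v_1 = A·v_0 = (12, 5).
v_2 = A·v_1 = (-28, -63).
v_3 = A·v_2 = (-140, 301).

v_3 = (-140, 301)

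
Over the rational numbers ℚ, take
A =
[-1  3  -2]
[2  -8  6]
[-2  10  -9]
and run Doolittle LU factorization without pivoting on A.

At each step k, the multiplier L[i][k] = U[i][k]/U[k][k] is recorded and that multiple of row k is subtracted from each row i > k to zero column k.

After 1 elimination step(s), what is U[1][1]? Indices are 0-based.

U[1][1] = -2

[col 0] pivot -1
  R1 -= -2*R0 → (0, -2, 2)  (L[1][0] := -2)
  R2 -= 2*R0 → (0, 4, -5)  (L[2][0] := 2)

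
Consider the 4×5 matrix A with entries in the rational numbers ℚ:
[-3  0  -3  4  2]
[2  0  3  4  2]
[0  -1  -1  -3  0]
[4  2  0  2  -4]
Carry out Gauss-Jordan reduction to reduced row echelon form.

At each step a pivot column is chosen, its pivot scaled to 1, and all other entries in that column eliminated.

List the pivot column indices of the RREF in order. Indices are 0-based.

pivot columns: 0, 1, 2, 3

step 1: normalize row 0 (÷-3) = (1, 0, 1, -4/3, -2/3)
  row 1: subtract 2×row0 = (0, 0, 1, 20/3, 10/3)
  row 3: subtract 4×row0 = (0, 2, -4, 22/3, -4/3)
step 2: exchange rows 1,2
step 2: normalize row 1 (÷-1) = (0, 1, 1, 3, 0)
  row 3: subtract 2×row1 = (0, 0, -6, 4/3, -4/3)
step 3: normalize row 2 (÷1) = (0, 0, 1, 20/3, 10/3)
  row 0: subtract 1×row2 = (1, 0, 0, -8, -4)
  row 1: subtract 1×row2 = (0, 1, 0, -11/3, -10/3)
  row 3: subtract -6×row2 = (0, 0, 0, 124/3, 56/3)
step 4: normalize row 3 (÷124/3) = (0, 0, 0, 1, 14/31)
  row 0: subtract -8×row3 = (1, 0, 0, 0, -12/31)
  row 1: subtract -11/3×row3 = (0, 1, 0, 0, -52/31)
  row 2: subtract 20/3×row3 = (0, 0, 1, 0, 10/31)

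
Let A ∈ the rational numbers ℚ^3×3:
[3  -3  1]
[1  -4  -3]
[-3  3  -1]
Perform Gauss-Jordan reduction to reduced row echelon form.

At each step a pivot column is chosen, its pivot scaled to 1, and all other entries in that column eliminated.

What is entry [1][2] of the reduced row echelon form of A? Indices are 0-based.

[1] R0 /= 3  ⇒  (1, -1, 1/3)
     R1 -= 1·R0  ⇒  (0, -3, -10/3)
     R2 -= -3·R0  ⇒  (0, 0, 0)
[2] R1 /= -3  ⇒  (0, 1, 10/9)
     R0 -= -1·R1  ⇒  (1, 0, 13/9)
column 2 empty below row 2

M[1][2] = 10/9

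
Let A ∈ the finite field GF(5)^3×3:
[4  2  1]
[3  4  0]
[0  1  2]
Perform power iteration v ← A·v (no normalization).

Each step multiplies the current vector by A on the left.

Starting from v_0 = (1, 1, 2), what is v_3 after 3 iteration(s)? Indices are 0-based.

v_3 = (0, 1, 1)

v_0 = (1, 1, 2).
v_1 = A·v_0 = (3, 2, 0).
v_2 = A·v_1 = (1, 2, 2).
v_3 = A·v_2 = (0, 1, 1).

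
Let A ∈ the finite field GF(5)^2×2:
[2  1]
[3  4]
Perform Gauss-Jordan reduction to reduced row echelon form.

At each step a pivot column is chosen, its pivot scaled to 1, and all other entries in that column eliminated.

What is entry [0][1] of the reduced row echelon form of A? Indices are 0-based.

pivot(0,0)=2: scale R0 → (1, 3)
  clear (1,0): R1 −= (3)R0 → (0, 0)
col 1: no nonzero at/below row 1; advance.

M[0][1] = 3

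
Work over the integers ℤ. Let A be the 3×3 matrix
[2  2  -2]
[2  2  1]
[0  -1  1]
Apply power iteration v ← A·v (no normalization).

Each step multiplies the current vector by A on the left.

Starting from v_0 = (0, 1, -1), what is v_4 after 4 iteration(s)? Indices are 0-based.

v_0 = (0, 1, -1).
v_1 = A·v_0 = (4, 1, -2).
v_2 = A·v_1 = (14, 8, -3).
v_3 = A·v_2 = (50, 41, -11).
v_4 = A·v_3 = (204, 171, -52).

v_4 = (204, 171, -52)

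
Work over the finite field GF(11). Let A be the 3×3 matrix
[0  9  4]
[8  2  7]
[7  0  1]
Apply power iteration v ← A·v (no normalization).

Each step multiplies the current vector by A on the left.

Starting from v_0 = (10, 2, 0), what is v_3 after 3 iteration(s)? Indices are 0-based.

v_3 = (5, 0, 1)

v_0 = (10, 2, 0).
v_1 = A·v_0 = (7, 7, 4).
v_2 = A·v_1 = (2, 10, 9).
v_3 = A·v_2 = (5, 0, 1).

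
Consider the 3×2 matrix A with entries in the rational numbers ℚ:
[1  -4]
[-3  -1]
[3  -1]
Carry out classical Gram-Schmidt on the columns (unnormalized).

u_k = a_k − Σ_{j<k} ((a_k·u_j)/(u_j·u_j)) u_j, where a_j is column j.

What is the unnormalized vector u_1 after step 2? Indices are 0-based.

Step 1: u_0 = a_0 = (1, -3, 3).
Step 2: u_1 = a_1 − (-4/19)·u_0 = (-72/19, -31/19, -7/19).

u_1 = (-72/19, -31/19, -7/19)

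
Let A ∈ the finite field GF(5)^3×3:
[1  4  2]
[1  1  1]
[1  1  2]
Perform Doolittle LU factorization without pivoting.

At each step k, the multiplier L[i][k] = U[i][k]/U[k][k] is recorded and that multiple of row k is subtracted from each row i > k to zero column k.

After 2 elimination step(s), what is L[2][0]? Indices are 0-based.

[col 0] pivot 1
  R1 -= 1*R0 → (0, 2, 4)  (L[1][0] := 1)
  R2 -= 1*R0 → (0, 2, 0)  (L[2][0] := 1)
[col 1] pivot 2
  R2 -= 1*R1 → (0, 0, 1)  (L[2][1] := 1)

L[2][0] = 1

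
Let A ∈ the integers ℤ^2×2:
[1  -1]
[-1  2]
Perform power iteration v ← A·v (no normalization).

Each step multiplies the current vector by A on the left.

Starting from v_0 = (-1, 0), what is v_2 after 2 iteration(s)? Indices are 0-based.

v_0 = (-1, 0).
v_1 = A·v_0 = (-1, 1).
v_2 = A·v_1 = (-2, 3).

v_2 = (-2, 3)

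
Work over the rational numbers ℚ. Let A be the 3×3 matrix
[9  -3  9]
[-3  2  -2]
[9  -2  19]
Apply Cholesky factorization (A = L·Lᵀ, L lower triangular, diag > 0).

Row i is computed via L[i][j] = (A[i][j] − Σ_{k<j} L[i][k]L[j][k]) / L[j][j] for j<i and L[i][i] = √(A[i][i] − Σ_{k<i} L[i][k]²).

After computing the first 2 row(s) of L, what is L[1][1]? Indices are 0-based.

Step 1: L[0][0] = √(9) = 3.
  L[1][0] = (-3) / L[0][0] = -1.
Step 2: L[1][1] = √(1) = 1.

L[1][1] = 1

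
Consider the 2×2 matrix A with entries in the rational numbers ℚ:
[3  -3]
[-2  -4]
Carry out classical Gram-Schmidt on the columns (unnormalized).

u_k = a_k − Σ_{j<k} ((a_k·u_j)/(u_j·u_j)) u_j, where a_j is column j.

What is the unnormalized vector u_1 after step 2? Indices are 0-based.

u_1 = (-36/13, -54/13)

Step 1: u_0 = a_0 = (3, -2).
Step 2: u_1 = a_1 − (-1/13)·u_0 = (-36/13, -54/13).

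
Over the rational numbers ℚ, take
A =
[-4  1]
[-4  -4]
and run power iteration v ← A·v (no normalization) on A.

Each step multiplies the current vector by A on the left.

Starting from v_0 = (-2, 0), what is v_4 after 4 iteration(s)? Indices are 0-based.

v_4 = (224, -1536)

v_0 = (-2, 0).
v_1 = A·v_0 = (8, 8).
v_2 = A·v_1 = (-24, -64).
v_3 = A·v_2 = (32, 352).
v_4 = A·v_3 = (224, -1536).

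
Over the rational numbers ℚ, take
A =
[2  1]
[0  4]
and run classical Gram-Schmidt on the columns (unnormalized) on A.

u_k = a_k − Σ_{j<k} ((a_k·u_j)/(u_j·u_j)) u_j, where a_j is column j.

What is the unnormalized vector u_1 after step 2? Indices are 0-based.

u_1 = (0, 4)

Step 1: u_0 = a_0 = (2, 0).
Step 2: u_1 = a_1 − (1/2)·u_0 = (0, 4).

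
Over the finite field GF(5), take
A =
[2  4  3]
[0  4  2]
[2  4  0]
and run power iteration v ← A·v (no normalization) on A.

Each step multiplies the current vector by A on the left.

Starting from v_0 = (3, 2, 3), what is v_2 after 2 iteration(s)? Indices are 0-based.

v_2 = (4, 4, 2)

v_0 = (3, 2, 3).
v_1 = A·v_0 = (3, 4, 4).
v_2 = A·v_1 = (4, 4, 2).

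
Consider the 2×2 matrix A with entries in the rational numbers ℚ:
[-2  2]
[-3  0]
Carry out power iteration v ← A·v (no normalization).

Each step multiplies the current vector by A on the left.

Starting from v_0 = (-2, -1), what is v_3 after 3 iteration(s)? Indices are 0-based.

v_3 = (-28, -24)

v_0 = (-2, -1).
v_1 = A·v_0 = (2, 6).
v_2 = A·v_1 = (8, -6).
v_3 = A·v_2 = (-28, -24).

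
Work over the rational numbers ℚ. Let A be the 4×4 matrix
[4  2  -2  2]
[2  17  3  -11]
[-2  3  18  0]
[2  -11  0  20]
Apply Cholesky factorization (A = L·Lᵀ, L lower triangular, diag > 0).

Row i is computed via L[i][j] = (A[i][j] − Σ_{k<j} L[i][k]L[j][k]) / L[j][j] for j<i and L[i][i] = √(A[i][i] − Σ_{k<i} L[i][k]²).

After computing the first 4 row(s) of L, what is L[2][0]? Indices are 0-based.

Step 1: L[0][0] = √(4) = 2.
  L[1][0] = (2) / L[0][0] = 1.
Step 2: L[1][1] = √(16) = 4.
  L[2][0] = (-2) / L[0][0] = -1.
  L[2][1] = (4) / L[1][1] = 1.
Step 3: L[2][2] = √(16) = 4.
  L[3][0] = (2) / L[0][0] = 1.
  L[3][1] = (-12) / L[1][1] = -3.
  L[3][2] = (4) / L[2][2] = 1.
Step 4: L[3][3] = √(9) = 3.

L[2][0] = -1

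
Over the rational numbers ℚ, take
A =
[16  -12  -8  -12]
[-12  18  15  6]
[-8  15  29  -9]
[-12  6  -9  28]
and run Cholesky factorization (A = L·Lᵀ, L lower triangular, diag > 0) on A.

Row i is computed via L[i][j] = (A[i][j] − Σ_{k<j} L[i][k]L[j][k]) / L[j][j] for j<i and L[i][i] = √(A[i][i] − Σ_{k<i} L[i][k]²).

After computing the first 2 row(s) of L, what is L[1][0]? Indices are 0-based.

Step 1: L[0][0] = √(16) = 4.
  L[1][0] = (-12) / L[0][0] = -3.
Step 2: L[1][1] = √(9) = 3.

L[1][0] = -3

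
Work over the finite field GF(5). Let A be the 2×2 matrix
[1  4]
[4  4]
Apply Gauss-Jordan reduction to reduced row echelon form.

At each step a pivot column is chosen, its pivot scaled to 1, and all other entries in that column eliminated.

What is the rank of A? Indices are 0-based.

rank = 2

step 1: normalize row 0 (÷1) = (1, 4)
  row 1: subtract 4×row0 = (0, 3)
step 2: normalize row 1 (÷3) = (0, 1)
  row 0: subtract 4×row1 = (1, 0)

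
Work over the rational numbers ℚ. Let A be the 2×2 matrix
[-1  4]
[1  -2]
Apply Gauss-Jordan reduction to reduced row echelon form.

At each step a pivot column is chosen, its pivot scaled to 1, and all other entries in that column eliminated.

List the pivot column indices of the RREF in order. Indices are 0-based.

pivot columns: 0, 1

[1] R0 /= -1  ⇒  (1, -4)
     R1 -= 1·R0  ⇒  (0, 2)
[2] R1 /= 2  ⇒  (0, 1)
     R0 -= -4·R1  ⇒  (1, 0)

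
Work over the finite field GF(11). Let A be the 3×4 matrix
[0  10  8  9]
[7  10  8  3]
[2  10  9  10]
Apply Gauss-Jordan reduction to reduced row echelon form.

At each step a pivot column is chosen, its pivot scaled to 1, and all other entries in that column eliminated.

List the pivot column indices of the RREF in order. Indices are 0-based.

pivot columns: 0, 1, 2

step 1: exchange rows 0,1
step 1: normalize row 0 (÷7) = (1, 3, 9, 2)
  row 2: subtract 2×row0 = (0, 4, 2, 6)
step 2: normalize row 1 (÷10) = (0, 1, 3, 2)
  row 0: subtract 3×row1 = (1, 0, 0, 7)
  row 2: subtract 4×row1 = (0, 0, 1, 9)
step 3: normalize row 2 (÷1) = (0, 0, 1, 9)
  row 1: subtract 3×row2 = (0, 1, 0, 8)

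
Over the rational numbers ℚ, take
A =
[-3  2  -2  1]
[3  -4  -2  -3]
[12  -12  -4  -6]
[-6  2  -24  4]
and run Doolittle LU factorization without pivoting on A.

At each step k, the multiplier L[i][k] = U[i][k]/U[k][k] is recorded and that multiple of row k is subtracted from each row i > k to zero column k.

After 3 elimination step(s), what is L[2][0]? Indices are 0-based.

Step 1: pivot at (0,0) is -3.
  row1 ← row1 − (-1)·row0  ⇒  L[1][0]=-1, U row1=(0, -2, -4, -2)
  row2 ← row2 − (-4)·row0  ⇒  L[2][0]=-4, U row2=(0, -4, -12, -2)
  row3 ← row3 − (2)·row0  ⇒  L[3][0]=2, U row3=(0, -2, -20, 2)
Step 2: pivot at (1,1) is -2.
  row2 ← row2 − (2)·row1  ⇒  L[2][1]=2, U row2=(0, 0, -4, 2)
  row3 ← row3 − (1)·row1  ⇒  L[3][1]=1, U row3=(0, 0, -16, 4)
Step 3: pivot at (2,2) is -4.
  row3 ← row3 − (4)·row2  ⇒  L[3][2]=4, U row3=(0, 0, 0, -4)

L[2][0] = -4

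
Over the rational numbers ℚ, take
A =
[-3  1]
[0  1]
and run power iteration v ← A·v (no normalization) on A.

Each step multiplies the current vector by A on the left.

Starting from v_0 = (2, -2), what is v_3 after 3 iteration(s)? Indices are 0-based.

v_0 = (2, -2).
v_1 = A·v_0 = (-8, -2).
v_2 = A·v_1 = (22, -2).
v_3 = A·v_2 = (-68, -2).

v_3 = (-68, -2)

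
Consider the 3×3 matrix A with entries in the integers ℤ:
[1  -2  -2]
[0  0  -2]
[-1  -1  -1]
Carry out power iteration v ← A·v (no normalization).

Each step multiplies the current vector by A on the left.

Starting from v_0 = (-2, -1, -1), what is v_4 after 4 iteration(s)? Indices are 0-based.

v_0 = (-2, -1, -1).
v_1 = A·v_0 = (2, 2, 4).
v_2 = A·v_1 = (-10, -8, -8).
v_3 = A·v_2 = (22, 16, 26).
v_4 = A·v_3 = (-62, -52, -64).

v_4 = (-62, -52, -64)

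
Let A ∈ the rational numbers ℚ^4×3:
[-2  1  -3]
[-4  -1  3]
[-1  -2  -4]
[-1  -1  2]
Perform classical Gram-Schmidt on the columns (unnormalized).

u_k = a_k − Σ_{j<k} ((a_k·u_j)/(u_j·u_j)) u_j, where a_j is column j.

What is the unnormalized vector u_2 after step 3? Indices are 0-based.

u_2 = (-463/129, 295/129, -168/43, 250/129)

Step 1: u_0 = a_0 = (-2, -4, -1, -1).
Step 2: u_1 = a_1 − (5/22)·u_0 = (16/11, -1/11, -39/22, -17/22).
Step 3: u_2 = a_2 − (-2/11)·u_0 − (20/129)·u_1 = (-463/129, 295/129, -168/43, 250/129).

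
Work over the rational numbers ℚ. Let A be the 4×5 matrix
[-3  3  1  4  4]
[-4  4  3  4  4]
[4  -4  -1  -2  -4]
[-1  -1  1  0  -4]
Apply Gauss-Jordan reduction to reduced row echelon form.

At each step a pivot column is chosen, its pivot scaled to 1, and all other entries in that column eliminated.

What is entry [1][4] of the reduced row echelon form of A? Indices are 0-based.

M[1][4] = 20/9

step 1: normalize row 0 (÷-3) = (1, -1, -1/3, -4/3, -4/3)
  row 1: subtract -4×row0 = (0, 0, 5/3, -4/3, -4/3)
  row 2: subtract 4×row0 = (0, 0, 1/3, 10/3, 4/3)
  row 3: subtract -1×row0 = (0, -2, 2/3, -4/3, -16/3)
step 2: exchange rows 1,3
step 2: normalize row 1 (÷-2) = (0, 1, -1/3, 2/3, 8/3)
  row 0: subtract -1×row1 = (1, 0, -2/3, -2/3, 4/3)
step 3: normalize row 2 (÷1/3) = (0, 0, 1, 10, 4)
  row 0: subtract -2/3×row2 = (1, 0, 0, 6, 4)
  row 1: subtract -1/3×row2 = (0, 1, 0, 4, 4)
  row 3: subtract 5/3×row2 = (0, 0, 0, -18, -8)
step 4: normalize row 3 (÷-18) = (0, 0, 0, 1, 4/9)
  row 0: subtract 6×row3 = (1, 0, 0, 0, 4/3)
  row 1: subtract 4×row3 = (0, 1, 0, 0, 20/9)
  row 2: subtract 10×row3 = (0, 0, 1, 0, -4/9)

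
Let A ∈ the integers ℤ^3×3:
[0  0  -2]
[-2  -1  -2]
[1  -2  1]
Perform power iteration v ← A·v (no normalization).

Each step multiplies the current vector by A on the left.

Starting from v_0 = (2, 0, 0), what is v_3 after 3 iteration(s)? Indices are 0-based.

v_3 = (-20, -12, 6)

v_0 = (2, 0, 0).
v_1 = A·v_0 = (0, -4, 2).
v_2 = A·v_1 = (-4, 0, 10).
v_3 = A·v_2 = (-20, -12, 6).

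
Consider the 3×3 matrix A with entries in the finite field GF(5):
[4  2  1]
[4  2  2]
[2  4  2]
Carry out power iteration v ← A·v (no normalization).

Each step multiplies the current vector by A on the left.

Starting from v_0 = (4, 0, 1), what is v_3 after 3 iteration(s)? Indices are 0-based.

v_0 = (4, 0, 1).
v_1 = A·v_0 = (2, 3, 0).
v_2 = A·v_1 = (4, 4, 1).
v_3 = A·v_2 = (0, 1, 1).

v_3 = (0, 1, 1)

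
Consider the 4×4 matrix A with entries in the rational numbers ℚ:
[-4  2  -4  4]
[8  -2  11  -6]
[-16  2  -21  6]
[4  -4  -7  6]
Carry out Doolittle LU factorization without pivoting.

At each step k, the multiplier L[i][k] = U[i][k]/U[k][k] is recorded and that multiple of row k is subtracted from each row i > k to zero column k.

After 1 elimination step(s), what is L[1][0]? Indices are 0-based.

L[1][0] = -2

k=0: U[0][0]=-4
  eliminate (1,0): mult=-2, new row 1: (0, 2, 3, 2); set L[1][0]=-2
  eliminate (2,0): mult=4, new row 2: (0, -6, -5, -10); set L[2][0]=4
  eliminate (3,0): mult=-1, new row 3: (0, -2, -11, 10); set L[3][0]=-1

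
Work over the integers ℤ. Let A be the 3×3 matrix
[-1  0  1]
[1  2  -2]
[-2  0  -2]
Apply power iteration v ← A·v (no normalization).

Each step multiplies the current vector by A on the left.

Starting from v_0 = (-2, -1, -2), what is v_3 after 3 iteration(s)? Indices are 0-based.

v_0 = (-2, -1, -2).
v_1 = A·v_0 = (0, 0, 8).
v_2 = A·v_1 = (8, -16, -16).
v_3 = A·v_2 = (-24, 8, 16).

v_3 = (-24, 8, 16)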